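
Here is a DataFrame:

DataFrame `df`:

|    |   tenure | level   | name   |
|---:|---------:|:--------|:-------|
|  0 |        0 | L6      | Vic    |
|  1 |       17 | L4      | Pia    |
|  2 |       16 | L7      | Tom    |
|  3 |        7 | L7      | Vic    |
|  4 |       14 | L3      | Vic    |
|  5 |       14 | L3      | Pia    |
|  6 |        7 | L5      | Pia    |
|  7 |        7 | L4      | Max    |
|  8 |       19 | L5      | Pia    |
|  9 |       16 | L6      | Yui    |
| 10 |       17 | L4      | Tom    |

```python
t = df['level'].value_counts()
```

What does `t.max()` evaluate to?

3

value_counts of level:
level
L4    3
L6    2
L7    2
L3    2
L5    2
Name: count, dtype: int64
So max() = 3.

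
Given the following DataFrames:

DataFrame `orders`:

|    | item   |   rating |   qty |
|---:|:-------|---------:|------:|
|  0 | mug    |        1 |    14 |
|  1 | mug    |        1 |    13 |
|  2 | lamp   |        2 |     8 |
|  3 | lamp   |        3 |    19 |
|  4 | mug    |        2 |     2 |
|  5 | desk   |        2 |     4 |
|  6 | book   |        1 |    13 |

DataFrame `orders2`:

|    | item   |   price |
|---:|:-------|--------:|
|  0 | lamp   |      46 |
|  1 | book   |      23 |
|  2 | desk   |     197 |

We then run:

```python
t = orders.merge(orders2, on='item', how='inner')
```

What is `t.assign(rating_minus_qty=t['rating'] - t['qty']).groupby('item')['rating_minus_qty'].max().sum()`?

merge on 'item' (how='inner') → 4 rows:
   item  rating  qty  price
0  lamp       2    8     46
1  lamp       3   19     46
2  desk       2    4    197
3  book       1   13     23
add column rating_minus_qty = t['rating'] - t['qty']:
   item  rating  qty  price  rating_minus_qty
0  lamp       2    8     46                -6
1  lamp       3   19     46               -16
2  desk       2    4    197                -2
3  book       1   13     23               -12
group by item, max of rating_minus_qty:
item
book   -12
desk    -2
lamp    -6
Name: rating_minus_qty, dtype: int64
Reading off the sum of the resulting series, we get -20.

-20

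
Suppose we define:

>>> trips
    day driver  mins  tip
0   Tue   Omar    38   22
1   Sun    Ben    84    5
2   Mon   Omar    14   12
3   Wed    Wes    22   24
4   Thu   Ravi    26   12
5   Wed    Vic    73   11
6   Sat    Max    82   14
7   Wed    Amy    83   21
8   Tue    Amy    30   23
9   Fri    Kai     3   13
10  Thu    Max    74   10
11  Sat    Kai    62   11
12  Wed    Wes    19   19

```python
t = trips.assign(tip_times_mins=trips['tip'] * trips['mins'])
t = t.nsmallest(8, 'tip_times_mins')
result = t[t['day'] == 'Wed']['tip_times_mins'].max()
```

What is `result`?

528

add column tip_times_mins = trips['tip'] * trips['mins']:
    day driver  mins  tip  tip_times_mins
0   Tue   Omar    38   22             836
1   Sun    Ben    84    5             420
2   Mon   Omar    14   12             168
3   Wed    Wes    22   24             528
4   Thu   Ravi    26   12             312
5   Wed    Vic    73   11             803
6   Sat    Max    82   14            1148
7   Wed    Amy    83   21            1743
8   Tue    Amy    30   23             690
9   Fri    Kai     3   13              39
10  Thu    Max    74   10             740
11  Sat    Kai    62   11             682
12  Wed    Wes    19   19             361
take 8 rows with smallest tip_times_mins:
    day driver  mins  tip  tip_times_mins
9   Fri    Kai     3   13              39
2   Mon   Omar    14   12             168
4   Thu   Ravi    26   12             312
12  Wed    Wes    19   19             361
1   Sun    Ben    84    5             420
3   Wed    Wes    22   24             528
11  Sat    Kai    62   11             682
8   Tue    Amy    30   23             690
filter rows where day == 'Wed':
    day driver  mins  tip  tip_times_mins
12  Wed    Wes    19   19             361
3   Wed    Wes    22   24             528
max of column 'tip_times_mins' → 528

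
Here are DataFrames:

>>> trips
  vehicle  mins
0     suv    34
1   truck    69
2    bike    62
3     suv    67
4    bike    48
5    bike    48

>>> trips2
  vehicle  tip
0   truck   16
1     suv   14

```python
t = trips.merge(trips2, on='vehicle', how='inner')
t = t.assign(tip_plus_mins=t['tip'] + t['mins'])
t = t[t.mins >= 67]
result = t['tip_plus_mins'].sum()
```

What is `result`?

merge on 'vehicle' (how='inner') → 3 rows:
  vehicle  mins  tip
0     suv    34   14
1   truck    69   16
2     suv    67   14
add column tip_plus_mins = t['tip'] + t['mins']:
  vehicle  mins  tip  tip_plus_mins
0     suv    34   14             48
1   truck    69   16             85
2     suv    67   14             81
filter rows where mins >= 67:
  vehicle  mins  tip  tip_plus_mins
1   truck    69   16             85
2     suv    67   14             81
Then the sum of column 'tip_plus_mins': 166

166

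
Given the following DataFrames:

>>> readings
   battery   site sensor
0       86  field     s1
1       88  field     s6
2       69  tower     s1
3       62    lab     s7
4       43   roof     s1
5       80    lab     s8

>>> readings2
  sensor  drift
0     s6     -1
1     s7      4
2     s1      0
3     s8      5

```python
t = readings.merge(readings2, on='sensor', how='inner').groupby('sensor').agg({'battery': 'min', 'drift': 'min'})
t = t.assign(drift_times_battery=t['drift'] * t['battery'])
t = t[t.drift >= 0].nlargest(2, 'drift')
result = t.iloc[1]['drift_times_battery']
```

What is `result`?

merge on 'sensor' (how='inner') → 6 rows:
   battery   site sensor  drift
0       86  field     s1      0
1       88  field     s6     -1
2       69  tower     s1      0
3       62    lab     s7      4
4       43   roof     s1      0
5       80    lab     s8      5
group by sensor: min(battery), min(drift):
        battery  drift
sensor                
s1           43      0
s6           88     -1
s7           62      4
s8           80      5
add column drift_times_battery = t['drift'] * t['battery']:
        battery  drift  drift_times_battery
sensor                                     
s1           43      0                    0
s6           88     -1                  -88
s7           62      4                  248
s8           80      5                  400
filter rows where drift >= 0:
        battery  drift  drift_times_battery
sensor                                     
s1           43      0                    0
s7           62      4                  248
s8           80      5                  400
take 2 rows with largest drift:
        battery  drift  drift_times_battery
sensor                                     
s8           80      5                  400
s7           62      4                  248
Taking the value at position 1, column 'drift_times_battery' gives 248.

248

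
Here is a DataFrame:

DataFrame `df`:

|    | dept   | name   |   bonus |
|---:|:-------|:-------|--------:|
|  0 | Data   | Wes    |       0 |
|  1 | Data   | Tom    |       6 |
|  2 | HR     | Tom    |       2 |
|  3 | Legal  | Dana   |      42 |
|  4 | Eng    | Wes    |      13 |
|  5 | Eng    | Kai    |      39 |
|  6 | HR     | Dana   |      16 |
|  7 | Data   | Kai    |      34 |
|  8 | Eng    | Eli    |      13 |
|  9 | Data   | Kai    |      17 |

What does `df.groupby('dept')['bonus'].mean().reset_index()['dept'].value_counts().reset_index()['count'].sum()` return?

4

group by dept, mean of bonus:
dept
Data     14.250000
Eng      21.666667
HR        9.000000
Legal    42.000000
Name: bonus, dtype: float64
reset_index():
    dept      bonus
0   Data  14.250000
1    Eng  21.666667
2     HR   9.000000
3  Legal  42.000000
value_counts of dept:
dept
Data     1
Eng      1
HR       1
Legal    1
Name: count, dtype: int64
reset_index():
    dept  count
0   Data      1
1    Eng      1
2     HR      1
3  Legal      1
So sum() = 4.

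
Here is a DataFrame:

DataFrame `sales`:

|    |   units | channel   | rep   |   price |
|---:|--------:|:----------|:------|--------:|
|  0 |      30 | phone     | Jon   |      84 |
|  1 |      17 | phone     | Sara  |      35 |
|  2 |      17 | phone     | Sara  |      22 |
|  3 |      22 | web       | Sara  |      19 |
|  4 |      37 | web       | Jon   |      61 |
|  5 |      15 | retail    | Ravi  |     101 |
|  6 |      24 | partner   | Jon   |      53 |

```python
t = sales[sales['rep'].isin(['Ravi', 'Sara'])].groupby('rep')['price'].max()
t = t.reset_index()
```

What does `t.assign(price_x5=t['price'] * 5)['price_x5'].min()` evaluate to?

175

filter rows where rep in ['Ravi', 'Sara']:
   units channel   rep  price
1     17   phone  Sara     35
2     17   phone  Sara     22
3     22     web  Sara     19
5     15  retail  Ravi    101
group by rep, max of price:
rep
Ravi    101
Sara     35
Name: price, dtype: int64
reset_index():
    rep  price
0  Ravi    101
1  Sara     35
add column price_x5 = t['price'] * 5:
    rep  price  price_x5
0  Ravi    101       505
1  Sara     35       175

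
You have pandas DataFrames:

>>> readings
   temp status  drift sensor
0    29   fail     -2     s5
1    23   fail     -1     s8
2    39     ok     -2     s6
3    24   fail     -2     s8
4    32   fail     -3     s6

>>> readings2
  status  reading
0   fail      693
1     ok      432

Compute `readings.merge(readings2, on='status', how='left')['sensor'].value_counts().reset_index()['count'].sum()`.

5

merge on 'status' (how='left') → 5 rows:
   temp status  drift sensor  reading
0    29   fail     -2     s5      693
1    23   fail     -1     s8      693
2    39     ok     -2     s6      432
3    24   fail     -2     s8      693
4    32   fail     -3     s6      693
value_counts of sensor:
sensor
s8    2
s6    2
s5    1
Name: count, dtype: int64
reset_index():
  sensor  count
0     s8      2
1     s6      2
2     s5      1
sum of column 'count' → 5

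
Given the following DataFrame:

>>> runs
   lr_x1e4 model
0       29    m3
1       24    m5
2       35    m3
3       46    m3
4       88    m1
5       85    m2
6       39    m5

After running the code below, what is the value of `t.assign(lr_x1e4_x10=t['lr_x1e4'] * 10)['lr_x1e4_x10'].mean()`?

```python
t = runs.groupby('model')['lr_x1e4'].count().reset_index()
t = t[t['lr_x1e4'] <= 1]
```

10.0

group by model, count of lr_x1e4:
model
m1    1
m2    1
m3    3
m5    2
Name: lr_x1e4, dtype: int64
reset_index():
  model  lr_x1e4
0    m1        1
1    m2        1
2    m3        3
3    m5        2
filter rows where lr_x1e4 <= 1:
  model  lr_x1e4
0    m1        1
1    m2        1
add column lr_x1e4_x10 = t['lr_x1e4'] * 10:
  model  lr_x1e4  lr_x1e4_x10
0    m1        1           10
1    m2        1           10
Finally, mean of column 'lr_x1e4_x10' = 10.0.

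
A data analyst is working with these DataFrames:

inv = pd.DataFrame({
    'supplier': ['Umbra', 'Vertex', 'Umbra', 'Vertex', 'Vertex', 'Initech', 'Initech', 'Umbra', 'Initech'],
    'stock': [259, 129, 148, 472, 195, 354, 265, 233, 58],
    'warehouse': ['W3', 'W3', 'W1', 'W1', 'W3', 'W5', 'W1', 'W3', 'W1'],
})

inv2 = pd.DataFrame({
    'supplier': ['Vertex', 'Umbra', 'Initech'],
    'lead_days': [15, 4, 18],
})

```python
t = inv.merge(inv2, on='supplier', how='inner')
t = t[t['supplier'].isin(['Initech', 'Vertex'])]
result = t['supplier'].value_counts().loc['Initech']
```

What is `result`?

merge on 'supplier' (how='inner') → 9 rows:
  supplier  stock warehouse  lead_days
0    Umbra    259        W3          4
1   Vertex    129        W3         15
2    Umbra    148        W1          4
3   Vertex    472        W1         15
4   Vertex    195        W3         15
5  Initech    354        W5         18
6  Initech    265        W1         18
7    Umbra    233        W3          4
8  Initech     58        W1         18
filter rows where supplier in ['Initech', 'Vertex']:
  supplier  stock warehouse  lead_days
1   Vertex    129        W3         15
3   Vertex    472        W1         15
4   Vertex    195        W3         15
5  Initech    354        W5         18
6  Initech    265        W1         18
8  Initech     58        W1         18
value_counts of supplier:
supplier
Vertex     3
Initech    3
Name: count, dtype: int64
Reading off the value at index 'Initech', we get 3.

3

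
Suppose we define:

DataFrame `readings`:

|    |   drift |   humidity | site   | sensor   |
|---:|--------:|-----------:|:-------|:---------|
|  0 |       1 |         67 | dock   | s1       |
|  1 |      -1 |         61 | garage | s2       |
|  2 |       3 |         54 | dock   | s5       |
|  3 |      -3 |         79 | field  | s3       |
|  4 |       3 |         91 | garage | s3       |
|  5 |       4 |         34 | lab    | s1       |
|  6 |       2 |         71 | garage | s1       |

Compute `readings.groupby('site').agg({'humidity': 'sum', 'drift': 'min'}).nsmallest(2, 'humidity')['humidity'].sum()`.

113

group by site: sum(humidity), min(drift):
        humidity  drift
site                   
dock         121      1
field         79     -3
garage       223     -1
lab           34      4
take 2 rows with smallest humidity:
       humidity  drift
site                  
lab          34      4
field        79     -3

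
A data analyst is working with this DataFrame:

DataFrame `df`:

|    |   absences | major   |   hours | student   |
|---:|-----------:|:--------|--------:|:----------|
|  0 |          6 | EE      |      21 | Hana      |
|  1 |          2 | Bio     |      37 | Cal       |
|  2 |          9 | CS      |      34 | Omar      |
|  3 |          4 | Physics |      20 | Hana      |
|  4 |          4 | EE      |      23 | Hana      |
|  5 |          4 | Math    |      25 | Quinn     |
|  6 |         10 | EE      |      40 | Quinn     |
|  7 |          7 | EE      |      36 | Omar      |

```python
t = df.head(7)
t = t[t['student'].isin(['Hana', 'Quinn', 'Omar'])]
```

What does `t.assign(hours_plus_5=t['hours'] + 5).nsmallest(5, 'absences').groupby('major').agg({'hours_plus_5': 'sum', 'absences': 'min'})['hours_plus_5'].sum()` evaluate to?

take first 7 rows:
   absences    major  hours student
0         6       EE     21    Hana
1         2      Bio     37     Cal
2         9       CS     34    Omar
3         4  Physics     20    Hana
4         4       EE     23    Hana
5         4     Math     25   Quinn
6        10       EE     40   Quinn
filter rows where student in ['Hana', 'Quinn', 'Omar']:
   absences    major  hours student
0         6       EE     21    Hana
2         9       CS     34    Omar
3         4  Physics     20    Hana
4         4       EE     23    Hana
5         4     Math     25   Quinn
6        10       EE     40   Quinn
add column hours_plus_5 = t['hours'] + 5:
   absences    major  hours student  hours_plus_5
0         6       EE     21    Hana            26
2         9       CS     34    Omar            39
3         4  Physics     20    Hana            25
4         4       EE     23    Hana            28
5         4     Math     25   Quinn            30
6        10       EE     40   Quinn            45
take 5 rows with smallest absences:
   absences    major  hours student  hours_plus_5
3         4  Physics     20    Hana            25
4         4       EE     23    Hana            28
5         4     Math     25   Quinn            30
0         6       EE     21    Hana            26
2         9       CS     34    Omar            39
group by major: sum(hours_plus_5), min(absences):
         hours_plus_5  absences
major                          
CS                 39         9
EE                 54         4
Math               30         4
Physics            25         4
The sum of column 'hours_plus_5' is 148.

148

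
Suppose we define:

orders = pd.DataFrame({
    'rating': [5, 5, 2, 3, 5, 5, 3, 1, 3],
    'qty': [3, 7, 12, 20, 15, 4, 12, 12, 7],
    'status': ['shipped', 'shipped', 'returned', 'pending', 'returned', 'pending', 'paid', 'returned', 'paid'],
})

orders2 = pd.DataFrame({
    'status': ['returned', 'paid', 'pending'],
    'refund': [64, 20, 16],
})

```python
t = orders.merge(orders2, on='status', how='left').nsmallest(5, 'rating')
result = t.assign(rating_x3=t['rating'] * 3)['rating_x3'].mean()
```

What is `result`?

7.2

merge on 'status' (how='left') → 9 rows:
   rating  qty    status  refund
0       5    3   shipped     NaN
1       5    7   shipped     NaN
2       2   12  returned    64.0
3       3   20   pending    16.0
4       5   15  returned    64.0
5       5    4   pending    16.0
6       3   12      paid    20.0
7       1   12  returned    64.0
8       3    7      paid    20.0
take 5 rows with smallest rating:
   rating  qty    status  refund
7       1   12  returned    64.0
2       2   12  returned    64.0
3       3   20   pending    16.0
6       3   12      paid    20.0
8       3    7      paid    20.0
add column rating_x3 = t['rating'] * 3:
   rating  qty    status  refund  rating_x3
7       1   12  returned    64.0          3
2       2   12  returned    64.0          6
3       3   20   pending    16.0          9
6       3   12      paid    20.0          9
8       3    7      paid    20.0          9
Then the mean of column 'rating_x3': 7.2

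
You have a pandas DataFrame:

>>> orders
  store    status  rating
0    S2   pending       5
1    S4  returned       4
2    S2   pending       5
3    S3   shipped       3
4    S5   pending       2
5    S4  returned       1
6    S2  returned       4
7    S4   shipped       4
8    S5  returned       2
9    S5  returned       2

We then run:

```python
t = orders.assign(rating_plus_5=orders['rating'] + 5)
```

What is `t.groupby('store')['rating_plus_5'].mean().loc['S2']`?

9.66666666667

add column rating_plus_5 = orders['rating'] + 5:
  store    status  rating  rating_plus_5
0    S2   pending       5             10
1    S4  returned       4              9
2    S2   pending       5             10
3    S3   shipped       3              8
4    S5   pending       2              7
5    S4  returned       1              6
6    S2  returned       4              9
7    S4   shipped       4              9
8    S5  returned       2              7
9    S5  returned       2              7
group by store, mean of rating_plus_5:
store
S2    9.666667
S3    8.000000
S4    8.000000
S5    7.000000
Name: rating_plus_5, dtype: float64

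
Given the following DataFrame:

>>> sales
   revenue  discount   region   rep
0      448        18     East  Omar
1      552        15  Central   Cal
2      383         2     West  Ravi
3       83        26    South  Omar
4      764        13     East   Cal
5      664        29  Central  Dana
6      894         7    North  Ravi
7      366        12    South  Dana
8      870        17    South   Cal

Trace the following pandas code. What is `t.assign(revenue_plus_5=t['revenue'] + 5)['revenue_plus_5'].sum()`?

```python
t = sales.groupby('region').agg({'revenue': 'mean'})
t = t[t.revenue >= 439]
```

group by region, mean of revenue:
            revenue
region             
Central  608.000000
East     606.000000
North    894.000000
South    439.666667
West     383.000000
filter rows where revenue >= 439:
            revenue
region             
Central  608.000000
East     606.000000
North    894.000000
South    439.666667
add column revenue_plus_5 = t['revenue'] + 5:
            revenue  revenue_plus_5
region                             
Central  608.000000      613.000000
East     606.000000      611.000000
North    894.000000      899.000000
South    439.666667      444.666667
Reading off the sum of column 'revenue_plus_5', we get 2567.66666667.

2567.66666667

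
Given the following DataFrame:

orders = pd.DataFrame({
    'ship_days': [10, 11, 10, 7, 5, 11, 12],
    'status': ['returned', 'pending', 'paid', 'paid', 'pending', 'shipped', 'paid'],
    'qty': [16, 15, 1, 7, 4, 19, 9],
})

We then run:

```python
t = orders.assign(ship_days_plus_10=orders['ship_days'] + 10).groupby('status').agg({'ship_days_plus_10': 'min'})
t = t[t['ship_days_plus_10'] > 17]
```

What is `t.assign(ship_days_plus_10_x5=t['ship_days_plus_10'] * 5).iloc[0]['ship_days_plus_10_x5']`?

100

add column ship_days_plus_10 = orders['ship_days'] + 10:
   ship_days    status  qty  ship_days_plus_10
0         10  returned   16                 20
1         11   pending   15                 21
2         10      paid    1                 20
3          7      paid    7                 17
4          5   pending    4                 15
5         11   shipped   19                 21
6         12      paid    9                 22
group by status, min of ship_days_plus_10:
          ship_days_plus_10
status                     
paid                     17
pending                  15
returned                 20
shipped                  21
filter rows where ship_days_plus_10 > 17:
          ship_days_plus_10
status                     
returned                 20
shipped                  21
add column ship_days_plus_10_x5 = t['ship_days_plus_10'] * 5:
          ship_days_plus_10  ship_days_plus_10_x5
status                                           
returned                 20                   100
shipped                  21                   105
Taking the value at position 0, column 'ship_days_plus_10_x5' gives 100.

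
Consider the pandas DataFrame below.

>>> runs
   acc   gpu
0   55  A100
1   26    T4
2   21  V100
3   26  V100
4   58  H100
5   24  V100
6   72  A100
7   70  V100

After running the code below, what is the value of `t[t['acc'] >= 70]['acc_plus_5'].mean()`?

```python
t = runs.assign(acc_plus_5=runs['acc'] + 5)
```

add column acc_plus_5 = runs['acc'] + 5:
   acc   gpu  acc_plus_5
0   55  A100          60
1   26    T4          31
2   21  V100          26
3   26  V100          31
4   58  H100          63
5   24  V100          29
6   72  A100          77
7   70  V100          75
filter rows where acc >= 70:
   acc   gpu  acc_plus_5
6   72  A100          77
7   70  V100          75
mean of column 'acc_plus_5' → 76.0

76.0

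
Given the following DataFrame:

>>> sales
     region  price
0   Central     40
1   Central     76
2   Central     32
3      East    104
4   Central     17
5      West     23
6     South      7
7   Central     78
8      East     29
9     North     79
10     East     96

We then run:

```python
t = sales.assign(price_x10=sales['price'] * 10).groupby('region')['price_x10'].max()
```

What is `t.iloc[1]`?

1040

add column price_x10 = sales['price'] * 10:
     region  price  price_x10
0   Central     40        400
1   Central     76        760
2   Central     32        320
3      East    104       1040
4   Central     17        170
5      West     23        230
6     South      7         70
7   Central     78        780
8      East     29        290
9     North     79        790
10     East     96        960
group by region, max of price_x10:
region
Central     780
East       1040
North       790
South        70
West        230
Name: price_x10, dtype: int64
Hence 1040.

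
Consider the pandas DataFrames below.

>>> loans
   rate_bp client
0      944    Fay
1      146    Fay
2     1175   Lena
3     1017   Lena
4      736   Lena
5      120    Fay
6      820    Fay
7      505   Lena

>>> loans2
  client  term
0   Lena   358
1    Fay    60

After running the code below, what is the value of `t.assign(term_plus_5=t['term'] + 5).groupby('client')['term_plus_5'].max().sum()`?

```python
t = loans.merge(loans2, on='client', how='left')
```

428

merge on 'client' (how='left') → 8 rows:
   rate_bp client  term
0      944    Fay    60
1      146    Fay    60
2     1175   Lena   358
3     1017   Lena   358
4      736   Lena   358
5      120    Fay    60
6      820    Fay    60
7      505   Lena   358
add column term_plus_5 = t['term'] + 5:
   rate_bp client  term  term_plus_5
0      944    Fay    60           65
1      146    Fay    60           65
2     1175   Lena   358          363
3     1017   Lena   358          363
4      736   Lena   358          363
5      120    Fay    60           65
6      820    Fay    60           65
7      505   Lena   358          363
group by client, max of term_plus_5:
client
Fay      65
Lena    363
Name: term_plus_5, dtype: int64
Hence 428.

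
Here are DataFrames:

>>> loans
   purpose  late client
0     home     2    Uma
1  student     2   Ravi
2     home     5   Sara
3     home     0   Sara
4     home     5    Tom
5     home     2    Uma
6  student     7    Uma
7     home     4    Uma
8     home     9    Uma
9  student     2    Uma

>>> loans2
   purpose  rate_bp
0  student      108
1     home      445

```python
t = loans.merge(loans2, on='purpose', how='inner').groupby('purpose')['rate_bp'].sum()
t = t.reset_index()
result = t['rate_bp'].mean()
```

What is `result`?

merge on 'purpose' (how='inner') → 10 rows:
   purpose  late client  rate_bp
0     home     2    Uma      445
1  student     2   Ravi      108
2     home     5   Sara      445
3     home     0   Sara      445
4     home     5    Tom      445
5     home     2    Uma      445
6  student     7    Uma      108
7     home     4    Uma      445
8     home     9    Uma      445
9  student     2    Uma      108
group by purpose, sum of rate_bp:
purpose
home       3115
student     324
Name: rate_bp, dtype: int64
reset_index():
   purpose  rate_bp
0     home     3115
1  student      324

1719.5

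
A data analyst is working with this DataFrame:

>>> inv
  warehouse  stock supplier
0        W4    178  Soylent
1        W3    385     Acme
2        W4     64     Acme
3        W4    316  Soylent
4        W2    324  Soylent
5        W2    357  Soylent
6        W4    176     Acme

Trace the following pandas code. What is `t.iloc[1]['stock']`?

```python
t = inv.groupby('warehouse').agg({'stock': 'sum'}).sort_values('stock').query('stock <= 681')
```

681

group by warehouse, sum of stock:
           stock
warehouse       
W2           681
W3           385
W4           734
sort by stock:
           stock
warehouse       
W3           385
W2           681
W4           734
filter rows where stock <= 681:
           stock
warehouse       
W3           385
W2           681
value at position 1, column 'stock' → 681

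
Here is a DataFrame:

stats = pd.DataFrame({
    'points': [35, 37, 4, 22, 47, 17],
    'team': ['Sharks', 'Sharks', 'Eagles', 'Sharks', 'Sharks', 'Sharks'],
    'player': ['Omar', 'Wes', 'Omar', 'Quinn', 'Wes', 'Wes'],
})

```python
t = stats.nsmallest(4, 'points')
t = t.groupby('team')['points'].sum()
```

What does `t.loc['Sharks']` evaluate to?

take 4 rows with smallest points:
   points    team player
2       4  Eagles   Omar
5      17  Sharks    Wes
3      22  Sharks  Quinn
0      35  Sharks   Omar
group by team, sum of points:
team
Eagles     4
Sharks    74
Name: points, dtype: int64
Finally, value at index 'Sharks' = 74.

74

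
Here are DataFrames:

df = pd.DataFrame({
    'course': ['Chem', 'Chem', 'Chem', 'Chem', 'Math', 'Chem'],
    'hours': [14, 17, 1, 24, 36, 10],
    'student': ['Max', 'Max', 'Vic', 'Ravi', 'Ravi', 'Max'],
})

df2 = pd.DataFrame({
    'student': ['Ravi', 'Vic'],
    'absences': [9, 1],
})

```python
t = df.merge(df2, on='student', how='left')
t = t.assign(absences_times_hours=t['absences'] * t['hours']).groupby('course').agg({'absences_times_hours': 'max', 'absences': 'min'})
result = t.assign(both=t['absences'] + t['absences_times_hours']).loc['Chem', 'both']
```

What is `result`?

merge on 'student' (how='left') → 6 rows:
  course  hours student  absences
0   Chem     14     Max       NaN
1   Chem     17     Max       NaN
2   Chem      1     Vic       1.0
3   Chem     24    Ravi       9.0
4   Math     36    Ravi       9.0
5   Chem     10     Max       NaN
add column absences_times_hours = t['absences'] * t['hours']:
  course  hours student  absences  absences_times_hours
0   Chem     14     Max       NaN                   NaN
1   Chem     17     Max       NaN                   NaN
2   Chem      1     Vic       1.0                   1.0
3   Chem     24    Ravi       9.0                 216.0
4   Math     36    Ravi       9.0                 324.0
5   Chem     10     Max       NaN                   NaN
group by course: max(absences_times_hours), min(absences):
        absences_times_hours  absences
course                                
Chem                   216.0       1.0
Math                   324.0       9.0
add column both = t['absences'] + t['absences_times_hours']:
        absences_times_hours  absences   both
course                                       
Chem                   216.0       1.0  217.0
Math                   324.0       9.0  333.0

217.0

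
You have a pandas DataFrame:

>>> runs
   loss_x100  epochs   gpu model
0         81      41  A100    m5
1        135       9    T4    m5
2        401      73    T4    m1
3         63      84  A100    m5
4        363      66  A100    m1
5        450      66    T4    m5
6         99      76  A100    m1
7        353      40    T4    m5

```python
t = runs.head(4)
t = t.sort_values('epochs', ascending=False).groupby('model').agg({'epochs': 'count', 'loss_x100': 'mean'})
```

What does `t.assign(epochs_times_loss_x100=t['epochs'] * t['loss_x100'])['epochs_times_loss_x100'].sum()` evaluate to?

680.0

take first 4 rows:
   loss_x100  epochs   gpu model
0         81      41  A100    m5
1        135       9    T4    m5
2        401      73    T4    m1
3         63      84  A100    m5
sort by epochs descending:
   loss_x100  epochs   gpu model
3         63      84  A100    m5
2        401      73    T4    m1
0         81      41  A100    m5
1        135       9    T4    m5
group by model: count(epochs), mean(loss_x100):
       epochs  loss_x100
model                   
m1          1      401.0
m5          3       93.0
add column epochs_times_loss_x100 = t['epochs'] * t['loss_x100']:
       epochs  loss_x100  epochs_times_loss_x100
model                                           
m1          1      401.0                   401.0
m5          3       93.0                   279.0
The sum of column 'epochs_times_loss_x100' is 680.0.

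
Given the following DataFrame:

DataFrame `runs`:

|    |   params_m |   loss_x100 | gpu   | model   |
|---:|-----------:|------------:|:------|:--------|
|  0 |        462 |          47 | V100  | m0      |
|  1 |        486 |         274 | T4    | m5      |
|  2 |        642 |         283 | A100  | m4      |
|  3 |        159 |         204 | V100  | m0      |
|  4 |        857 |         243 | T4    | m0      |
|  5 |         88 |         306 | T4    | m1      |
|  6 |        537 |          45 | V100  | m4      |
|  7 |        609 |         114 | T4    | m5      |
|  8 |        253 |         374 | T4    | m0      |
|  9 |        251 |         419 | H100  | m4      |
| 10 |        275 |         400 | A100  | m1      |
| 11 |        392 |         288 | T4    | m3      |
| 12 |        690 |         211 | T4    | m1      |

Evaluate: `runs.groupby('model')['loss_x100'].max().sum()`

group by model, max of loss_x100:
model
m0    374
m1    400
m3    288
m4    419
m5    274
Name: loss_x100, dtype: int64
The sum of the resulting series is 1755.

1755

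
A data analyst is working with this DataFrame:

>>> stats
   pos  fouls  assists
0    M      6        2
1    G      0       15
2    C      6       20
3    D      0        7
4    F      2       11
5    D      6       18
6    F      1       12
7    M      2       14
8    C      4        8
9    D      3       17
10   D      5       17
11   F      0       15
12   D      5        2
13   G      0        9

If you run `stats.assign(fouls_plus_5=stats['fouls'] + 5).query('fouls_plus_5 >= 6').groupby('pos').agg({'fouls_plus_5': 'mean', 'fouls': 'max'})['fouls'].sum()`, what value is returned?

add column fouls_plus_5 = stats['fouls'] + 5:
   pos  fouls  assists  fouls_plus_5
0    M      6        2            11
1    G      0       15             5
2    C      6       20            11
3    D      0        7             5
4    F      2       11             7
5    D      6       18            11
6    F      1       12             6
7    M      2       14             7
8    C      4        8             9
9    D      3       17             8
10   D      5       17            10
11   F      0       15             5
12   D      5        2            10
13   G      0        9             5
filter rows where fouls_plus_5 >= 6:
   pos  fouls  assists  fouls_plus_5
0    M      6        2            11
2    C      6       20            11
4    F      2       11             7
5    D      6       18            11
6    F      1       12             6
7    M      2       14             7
8    C      4        8             9
9    D      3       17             8
10   D      5       17            10
12   D      5        2            10
group by pos: mean(fouls_plus_5), max(fouls):
     fouls_plus_5  fouls
pos                     
C           10.00      6
D            9.75      6
F            6.50      2
M            9.00      6
Finally, sum of column 'fouls' = 20.

20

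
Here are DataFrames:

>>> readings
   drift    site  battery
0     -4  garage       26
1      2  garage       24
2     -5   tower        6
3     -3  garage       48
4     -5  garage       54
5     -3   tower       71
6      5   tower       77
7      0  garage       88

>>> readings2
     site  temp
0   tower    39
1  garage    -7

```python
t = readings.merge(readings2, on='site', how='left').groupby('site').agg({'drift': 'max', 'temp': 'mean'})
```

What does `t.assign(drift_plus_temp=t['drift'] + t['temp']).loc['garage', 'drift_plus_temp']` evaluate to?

-5.0

merge on 'site' (how='left') → 8 rows:
   drift    site  battery  temp
0     -4  garage       26    -7
1      2  garage       24    -7
2     -5   tower        6    39
3     -3  garage       48    -7
4     -5  garage       54    -7
5     -3   tower       71    39
6      5   tower       77    39
7      0  garage       88    -7
group by site: max(drift), mean(temp):
        drift  temp
site               
garage      2  -7.0
tower       5  39.0
add column drift_plus_temp = t['drift'] + t['temp']:
        drift  temp  drift_plus_temp
site                                
garage      2  -7.0             -5.0
tower       5  39.0             44.0
Then the value at row 'garage', column 'drift_plus_temp': -5.0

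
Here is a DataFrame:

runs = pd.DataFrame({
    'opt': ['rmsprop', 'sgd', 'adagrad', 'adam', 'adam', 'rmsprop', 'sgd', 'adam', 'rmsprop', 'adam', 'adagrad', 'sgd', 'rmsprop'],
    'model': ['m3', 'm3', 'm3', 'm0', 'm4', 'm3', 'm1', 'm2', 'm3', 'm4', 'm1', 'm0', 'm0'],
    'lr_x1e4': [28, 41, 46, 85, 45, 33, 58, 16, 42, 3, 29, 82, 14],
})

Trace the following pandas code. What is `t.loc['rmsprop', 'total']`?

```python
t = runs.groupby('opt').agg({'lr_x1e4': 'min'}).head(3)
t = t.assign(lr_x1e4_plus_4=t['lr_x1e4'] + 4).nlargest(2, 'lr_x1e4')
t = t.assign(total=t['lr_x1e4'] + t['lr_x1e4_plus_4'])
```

32

group by opt, min of lr_x1e4:
         lr_x1e4
opt             
adagrad       29
adam           3
rmsprop       14
sgd           41
take first 3 rows:
         lr_x1e4
opt             
adagrad       29
adam           3
rmsprop       14
add column lr_x1e4_plus_4 = t['lr_x1e4'] + 4:
         lr_x1e4  lr_x1e4_plus_4
opt                             
adagrad       29              33
adam           3               7
rmsprop       14              18
take 2 rows with largest lr_x1e4:
         lr_x1e4  lr_x1e4_plus_4
opt                             
adagrad       29              33
rmsprop       14              18
add column total = t['lr_x1e4'] + t['lr_x1e4_plus_4']:
         lr_x1e4  lr_x1e4_plus_4  total
opt                                    
adagrad       29              33     62
rmsprop       14              18     32
Then the value at row 'rmsprop', column 'total': 32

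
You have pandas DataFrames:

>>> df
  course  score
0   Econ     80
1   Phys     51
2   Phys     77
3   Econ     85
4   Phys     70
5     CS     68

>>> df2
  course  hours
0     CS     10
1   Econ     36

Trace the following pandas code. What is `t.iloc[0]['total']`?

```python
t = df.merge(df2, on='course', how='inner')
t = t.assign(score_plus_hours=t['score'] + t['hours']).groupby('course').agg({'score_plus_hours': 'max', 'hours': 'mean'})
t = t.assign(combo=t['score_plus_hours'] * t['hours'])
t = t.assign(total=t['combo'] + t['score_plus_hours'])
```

858.0

merge on 'course' (how='inner') → 3 rows:
  course  score  hours
0   Econ     80     36
1   Econ     85     36
2     CS     68     10
add column score_plus_hours = t['score'] + t['hours']:
  course  score  hours  score_plus_hours
0   Econ     80     36               116
1   Econ     85     36               121
2     CS     68     10                78
group by course: max(score_plus_hours), mean(hours):
        score_plus_hours  hours
course                         
CS                    78   10.0
Econ                 121   36.0
add column combo = t['score_plus_hours'] * t['hours']:
        score_plus_hours  hours   combo
course                                 
CS                    78   10.0   780.0
Econ                 121   36.0  4356.0
add column total = t['combo'] + t['score_plus_hours']:
        score_plus_hours  hours   combo   total
course                                         
CS                    78   10.0   780.0   858.0
Econ                 121   36.0  4356.0  4477.0
Taking the value at position 0, column 'total' gives 858.0.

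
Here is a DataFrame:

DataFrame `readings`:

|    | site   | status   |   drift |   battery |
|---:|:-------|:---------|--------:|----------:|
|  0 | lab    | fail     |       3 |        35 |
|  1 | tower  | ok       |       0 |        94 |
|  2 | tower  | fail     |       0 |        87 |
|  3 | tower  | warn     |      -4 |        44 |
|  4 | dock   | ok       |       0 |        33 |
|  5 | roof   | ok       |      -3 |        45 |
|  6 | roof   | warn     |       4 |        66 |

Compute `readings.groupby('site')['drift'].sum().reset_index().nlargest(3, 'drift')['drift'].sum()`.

group by site, sum of drift:
site
dock     0
lab      3
roof     1
tower   -4
Name: drift, dtype: int64
reset_index():
    site  drift
0   dock      0
1    lab      3
2   roof      1
3  tower     -4
take 3 rows with largest drift:
   site  drift
1   lab      3
2  roof      1
0  dock      0

4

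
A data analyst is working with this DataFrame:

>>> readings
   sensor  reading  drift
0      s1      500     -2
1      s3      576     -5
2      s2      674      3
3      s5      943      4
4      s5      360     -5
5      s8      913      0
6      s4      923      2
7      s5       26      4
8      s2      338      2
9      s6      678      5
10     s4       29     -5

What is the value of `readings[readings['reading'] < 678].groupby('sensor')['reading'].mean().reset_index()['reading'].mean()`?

filter rows where reading < 678:
   sensor  reading  drift
0      s1      500     -2
1      s3      576     -5
2      s2      674      3
4      s5      360     -5
7      s5       26      4
8      s2      338      2
10     s4       29     -5
group by sensor, mean of reading:
sensor
s1    500.0
s2    506.0
s3    576.0
s4     29.0
s5    193.0
Name: reading, dtype: float64
reset_index():
  sensor  reading
0     s1    500.0
1     s2    506.0
2     s3    576.0
3     s4     29.0
4     s5    193.0
Finally, mean of column 'reading' = 360.8.

360.8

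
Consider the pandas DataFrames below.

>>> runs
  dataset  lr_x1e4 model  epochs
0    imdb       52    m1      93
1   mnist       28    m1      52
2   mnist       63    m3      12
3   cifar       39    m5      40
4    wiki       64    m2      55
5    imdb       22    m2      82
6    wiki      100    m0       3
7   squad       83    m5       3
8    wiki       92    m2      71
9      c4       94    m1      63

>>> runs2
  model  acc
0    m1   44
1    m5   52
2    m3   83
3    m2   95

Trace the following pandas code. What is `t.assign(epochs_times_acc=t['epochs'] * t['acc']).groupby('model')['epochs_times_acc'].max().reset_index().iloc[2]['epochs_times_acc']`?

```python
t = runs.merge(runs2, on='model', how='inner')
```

996

merge on 'model' (how='inner') → 9 rows:
  dataset  lr_x1e4 model  epochs  acc
0    imdb       52    m1      93   44
1   mnist       28    m1      52   44
2   mnist       63    m3      12   83
3   cifar       39    m5      40   52
4    wiki       64    m2      55   95
5    imdb       22    m2      82   95
6   squad       83    m5       3   52
7    wiki       92    m2      71   95
8      c4       94    m1      63   44
add column epochs_times_acc = t['epochs'] * t['acc']:
  dataset  lr_x1e4 model  epochs  acc  epochs_times_acc
0    imdb       52    m1      93   44              4092
1   mnist       28    m1      52   44              2288
2   mnist       63    m3      12   83               996
3   cifar       39    m5      40   52              2080
4    wiki       64    m2      55   95              5225
5    imdb       22    m2      82   95              7790
6   squad       83    m5       3   52               156
7    wiki       92    m2      71   95              6745
8      c4       94    m1      63   44              2772
group by model, max of epochs_times_acc:
model
m1    4092
m2    7790
m3     996
m5    2080
Name: epochs_times_acc, dtype: int64
reset_index():
  model  epochs_times_acc
0    m1              4092
1    m2              7790
2    m3               996
3    m5              2080
Hence 996.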